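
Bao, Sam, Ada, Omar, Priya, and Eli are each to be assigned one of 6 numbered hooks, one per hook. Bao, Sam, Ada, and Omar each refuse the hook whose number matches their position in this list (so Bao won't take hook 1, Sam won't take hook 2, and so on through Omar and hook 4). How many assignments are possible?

Let Aᵢ (for 1 ≤ i ≤ 4) be the placements that put person i in their forbidden hook. Any j of these fix j positions, leaving (6−j)! ways to fill the rest, and there are C(4,j) ways to pick which j.
By inclusion–exclusion, the number of valid placements is Σ_{j=0}^{4} (−1)^j C(4,j)·(6−j)!.
Computing: 720 − 480 + 144 − 24 + 2 = 362.

362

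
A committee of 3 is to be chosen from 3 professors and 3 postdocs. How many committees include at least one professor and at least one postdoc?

With no constraint there are C(6,3) = 20 possible selections.
Selections missing a whole group: no professors → C(3,3) = 1; no postdocs → C(3,3) = 1.
Both groups omitted at once is impossible, so 20 − 2 = 18.

18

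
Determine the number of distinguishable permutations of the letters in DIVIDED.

Letter multiplicities in DIVIDED: D×3, E×1, I×2, V×1.
Dividing 7! = 5040 by 3!·2! = 12 for the repeated letters gives 420.

420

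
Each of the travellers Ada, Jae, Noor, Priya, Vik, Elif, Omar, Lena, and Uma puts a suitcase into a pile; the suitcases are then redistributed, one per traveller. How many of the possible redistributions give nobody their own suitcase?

This is the derangement count D_9: permutations of 9 items with no fixed point.
By inclusion–exclusion this is Σ_{j=0}^{9} (−1)^j C(9,j)·(9−j)!.
Computing: 362880 − 362880 + 181440 − 60480 + 15120 − 3024 + 504 − 72 + 9 − 1 = 133496.

133496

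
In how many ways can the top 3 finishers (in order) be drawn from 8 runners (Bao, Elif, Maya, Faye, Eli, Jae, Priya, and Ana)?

This is an ordered selection of 3 from 8: P(8,3).
That gives 8 × 7 × 6 = 336.

336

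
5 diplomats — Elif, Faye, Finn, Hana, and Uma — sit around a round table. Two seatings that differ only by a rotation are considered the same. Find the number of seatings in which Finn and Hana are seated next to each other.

12

Treat {Finn, Hana} as one unit (2 internal orders) and seat the resulting 4 units around the table: (3)! circular arrangements.
So 2 × (3)! = 2 × 6 = 12.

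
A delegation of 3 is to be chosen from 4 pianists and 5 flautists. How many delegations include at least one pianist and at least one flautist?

70

Unrestricted: C(9,3) = 84 ways to pick any 3 of the 9.
Subtract selections that omit an entire group: no pianists → C(5,3) = 10; no flautists → C(4,3) = 4.
Both groups omitted at once is impossible, so 84 − 14 = 70.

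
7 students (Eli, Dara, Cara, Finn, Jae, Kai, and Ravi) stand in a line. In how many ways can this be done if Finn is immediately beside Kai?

Glue Finn and Kai into one block (2 internal orders), leaving 6 units to arrange in a row.
That gives 2 × 6! = 2 × 720 = 1440.

1440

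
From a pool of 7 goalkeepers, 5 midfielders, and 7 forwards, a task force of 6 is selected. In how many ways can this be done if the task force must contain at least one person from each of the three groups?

Unrestricted: C(19,6) = 27132 ways to pick any 6 of the 19.
Subtract selections that omit an entire group: no goalkeepers → C(12,6) = 924; no midfielders → C(14,6) = 3003; no forwards → C(12,6) = 924.
Add back selections omitting two groups (i.e. drawn from a single group): C(7,6) + C(5,6) + C(7,6) = 14.
By inclusion–exclusion: 27132 − 4851 + 14 = 22295.

22295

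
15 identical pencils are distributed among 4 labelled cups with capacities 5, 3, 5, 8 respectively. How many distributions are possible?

Without the upper bounds there are C(18,3) = 816 ways to split 15 among 4 cups.
Subtract solutions that violate a single cap (substitute x_i' = x_i − (cap_i+1)): x_1 ≥ 6 gives C(12,3) = 220; x_2 ≥ 4 gives C(14,3) = 364; x_3 ≥ 6 gives C(12,3) = 220; x_4 ≥ 9 gives C(9,3) = 84. Together 888.
Add back pairs where two caps are both exceeded: 56 + 20 + 1 + 56 + 10 + 1 = 144.
By inclusion–exclusion the count is 816 − 888 + 144 = 72.

72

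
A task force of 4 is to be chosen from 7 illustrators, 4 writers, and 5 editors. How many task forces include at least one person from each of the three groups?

With no constraint there are C(16,4) = 1820 possible selections.
Selections missing a whole group: no illustrators → C(9,4) = 126; no writers → C(12,4) = 495; no editors → C(11,4) = 330.
Add back selections omitting two groups (i.e. drawn from a single group): C(7,4) + C(4,4) + C(5,4) = 41.
By inclusion–exclusion: 1820 − 951 + 41 = 910.

910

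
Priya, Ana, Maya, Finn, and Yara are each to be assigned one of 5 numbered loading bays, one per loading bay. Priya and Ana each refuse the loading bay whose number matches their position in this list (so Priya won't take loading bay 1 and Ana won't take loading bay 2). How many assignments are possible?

78

Let Aᵢ (for i ∈ {1, 2}) be the placements that put person i in their forbidden loading bay. Any j of these fix j positions, leaving (5−j)! ways to fill the rest, and there are C(2,j) ways to pick which j.
By inclusion–exclusion, the number of valid placements is Σ_{j=0}^{2} (−1)^j C(2,j)·(5−j)!.
Computing: 120 − 48 + 6 = 78.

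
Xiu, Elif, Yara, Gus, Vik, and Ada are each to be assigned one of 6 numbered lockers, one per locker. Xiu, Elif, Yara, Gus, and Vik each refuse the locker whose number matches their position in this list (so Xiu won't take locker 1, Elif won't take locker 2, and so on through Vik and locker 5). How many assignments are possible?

Let Aᵢ (for 1 ≤ i ≤ 5) be the placements that put person i in their forbidden locker. Any j of these fix j positions, leaving (6−j)! ways to fill the rest, and there are C(5,j) ways to pick which j.
By inclusion–exclusion, the number of valid placements is Σ_{j=0}^{5} (−1)^j C(5,j)·(6−j)!.
Computing: 720 − 600 + 240 − 60 + 10 − 1 = 309.

309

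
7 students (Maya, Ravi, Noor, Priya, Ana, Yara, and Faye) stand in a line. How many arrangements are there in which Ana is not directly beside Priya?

There are 7! = 5040 arrangements in all. If Ana and Priya are adjacent, merging them into one block gives 2·(6)! = 1440 arrangements.
So 5040 − 1440 = 3600 arrangements keep them apart.

3600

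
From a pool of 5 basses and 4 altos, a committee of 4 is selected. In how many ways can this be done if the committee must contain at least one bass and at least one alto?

120

Unrestricted: C(9,4) = 126 ways to pick any 4 of the 9.
Selections missing a whole group: no basses → C(4,4) = 1; no altos → C(5,4) = 5.
Both groups omitted at once is impossible, so 126 − 6 = 120.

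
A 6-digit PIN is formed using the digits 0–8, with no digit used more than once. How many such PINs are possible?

60480

This is a permutation of 6 out of 9: P(9,6) = 9!/3!.
9 × 8 × 7 × 6 × 5 × 4 = 60480.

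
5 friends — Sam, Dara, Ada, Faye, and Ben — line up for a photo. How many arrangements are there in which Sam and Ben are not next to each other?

There are 5! = 120 arrangements in all. If Sam and Ben are adjacent, merging them into one block gives 2·(4)! = 48 arrangements.
So 120 − 48 = 72 arrangements keep them apart.

72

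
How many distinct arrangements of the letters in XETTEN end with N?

With the last slot taken by N, it remains to arrange the other 5 letters (XETTE).
Those 5 letters have E appearing twice and T appearing twice, giving (5)!/(2!·2!) = 30.

30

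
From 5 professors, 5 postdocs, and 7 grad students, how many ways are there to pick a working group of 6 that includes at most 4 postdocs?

12364

Split by how many postdocs are chosen (0 through 4).
Sum: C(5,0)·C(12,6) + C(5,1)·C(12,5) + C(5,2)·C(12,4) + C(5,3)·C(12,3) + C(5,4)·C(12,2) = 924 + 3960 + 4950 + 2200 + 330 = 12364.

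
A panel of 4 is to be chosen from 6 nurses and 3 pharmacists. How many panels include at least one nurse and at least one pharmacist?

111

Unrestricted: C(9,4) = 126 ways to pick any 4 of the 9.
Subtract selections that omit an entire group: no nurses → C(3,4) = 0; no pharmacists → C(6,4) = 15.
Both groups omitted at once is impossible, so 126 − 15 = 111.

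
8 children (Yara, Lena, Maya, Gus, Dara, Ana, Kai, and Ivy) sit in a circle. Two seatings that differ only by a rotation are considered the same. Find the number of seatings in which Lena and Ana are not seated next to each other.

3600

Without the restriction there are (7)! = 5040 seatings.
Seatings with Lena beside Ana: treat them as a block with 2 internal orders, giving 2 × (6)! = 1440.
Subtracting, 5040 − 1440 = 3600.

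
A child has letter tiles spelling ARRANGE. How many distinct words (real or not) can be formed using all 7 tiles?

Letter multiplicities in ARRANGE: A×2, E×1, G×1, N×1, R×2.
Dividing 7! = 5040 by 2!·2! = 4 for the repeated letters gives 1260.

1260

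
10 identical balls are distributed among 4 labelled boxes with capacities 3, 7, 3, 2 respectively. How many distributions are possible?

38

Ignoring the caps, the number of non-negative solutions to x_1+…+x_4 = 10 is C(13,3) = 286.
Subtract solutions that violate a single cap (substitute x_i' = x_i − (cap_i+1)): x_1 ≥ 4 gives C(9,3) = 84; x_2 ≥ 8 gives C(5,3) = 10; x_3 ≥ 4 gives C(9,3) = 84; x_4 ≥ 3 gives C(10,3) = 120. Together 298.
Add back pairs where two caps are both exceeded: 0 + 10 + 20 + 0 + 0 + 20 = 50.
By inclusion–exclusion the count is 286 − 298 + 50 = 38.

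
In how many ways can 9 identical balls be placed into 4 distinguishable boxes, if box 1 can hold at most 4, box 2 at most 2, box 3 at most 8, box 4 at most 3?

59

Ignoring the caps, the number of non-negative solutions to x_1+…+x_4 = 9 is C(12,3) = 220.
Subtract solutions that violate a single cap (substitute x_i' = x_i − (cap_i+1)): x_1 ≥ 5 gives C(7,3) = 35; x_2 ≥ 3 gives C(9,3) = 84; x_3 ≥ 9 gives C(3,3) = 1; x_4 ≥ 4 gives C(8,3) = 56. Together 176.
Add back pairs where two caps are both exceeded: 4 + 0 + 1 + 0 + 10 + 0 = 15.
By inclusion–exclusion the count is 220 − 176 + 15 = 59.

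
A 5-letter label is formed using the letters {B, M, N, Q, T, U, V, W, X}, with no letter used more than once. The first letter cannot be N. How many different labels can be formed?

The first letter has 9−1 = 8 choices (anything except N).
The remaining 4 letters are filled from the other 8 symbols without repetition: 8 × 7 × 6 × 5 = 1680.
Total: 8 × 1680 = 13440.

13440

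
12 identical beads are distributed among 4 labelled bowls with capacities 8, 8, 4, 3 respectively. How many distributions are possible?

150

Ignoring the caps, the number of non-negative solutions to x_1+…+x_4 = 12 is C(15,3) = 455.
Subtract solutions that violate a single cap (substitute x_i' = x_i − (cap_i+1)): x_1 ≥ 9 gives C(6,3) = 20; x_2 ≥ 9 gives C(6,3) = 20; x_3 ≥ 5 gives C(10,3) = 120; x_4 ≥ 4 gives C(11,3) = 165. Together 325.
Add back pairs where two caps are both exceeded: 0 + 0 + 0 + 0 + 0 + 20 = 20.
By inclusion–exclusion the count is 455 − 325 + 20 = 150.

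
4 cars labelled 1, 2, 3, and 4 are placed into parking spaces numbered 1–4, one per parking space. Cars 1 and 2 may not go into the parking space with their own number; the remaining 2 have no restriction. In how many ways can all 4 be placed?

Let Aᵢ (for i ∈ {1, 2}) be the placements that put car i in its forbidden parking space. Any j of these fix j positions, leaving (4−j)! ways to fill the rest, and there are C(2,j) ways to pick which j.
By inclusion–exclusion, the number of valid placements is Σ_{j=0}^{2} (−1)^j C(2,j)·(4−j)!.
Computing: 24 − 12 + 2 = 14.

14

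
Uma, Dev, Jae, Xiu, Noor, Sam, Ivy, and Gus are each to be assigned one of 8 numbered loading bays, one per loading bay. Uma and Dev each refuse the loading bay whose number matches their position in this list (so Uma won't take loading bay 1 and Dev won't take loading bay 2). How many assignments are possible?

30960

Let Aᵢ (for i ∈ {1, 2}) be the placements that put person i in their forbidden loading bay. Any j of these fix j positions, leaving (8−j)! ways to fill the rest, and there are C(2,j) ways to pick which j.
By inclusion–exclusion, the number of valid placements is Σ_{j=0}^{2} (−1)^j C(2,j)·(8−j)!.
Computing: 40320 − 10080 + 720 = 30960.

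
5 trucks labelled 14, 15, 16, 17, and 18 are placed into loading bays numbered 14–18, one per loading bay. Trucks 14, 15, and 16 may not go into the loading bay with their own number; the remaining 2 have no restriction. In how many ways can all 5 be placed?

64

Let Aᵢ (for i ∈ {14, 15, 16}) be the placements that put truck i in its forbidden loading bay. Any j of these fix j positions, leaving (5−j)! ways to fill the rest, and there are C(3,j) ways to pick which j.
By inclusion–exclusion, the number of valid placements is Σ_{j=0}^{3} (−1)^j C(3,j)·(5−j)!.
Computing: 120 − 72 + 18 − 2 = 64.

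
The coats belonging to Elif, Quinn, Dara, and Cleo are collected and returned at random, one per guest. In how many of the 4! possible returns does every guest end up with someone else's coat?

Let Aᵢ be the assignments in which guest i gets their own coat. We want the size of the complement of A₁∪…∪A_4.
By inclusion–exclusion this is Σ_{j=0}^{4} (−1)^j C(4,j)·(4−j)!.
Computing: 24 − 24 + 12 − 4 + 1 = 9.

9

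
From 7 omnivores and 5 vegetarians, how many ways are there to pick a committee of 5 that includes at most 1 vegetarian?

Split by how many vegetarians are chosen (0 through 1).
Sum: C(5,0)·C(7,5) + C(5,1)·C(7,4) = 21 + 175 = 196.

196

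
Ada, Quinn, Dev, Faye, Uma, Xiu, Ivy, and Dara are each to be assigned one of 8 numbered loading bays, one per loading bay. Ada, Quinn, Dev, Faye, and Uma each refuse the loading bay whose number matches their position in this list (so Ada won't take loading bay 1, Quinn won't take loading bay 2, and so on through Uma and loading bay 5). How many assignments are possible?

21234

Let Aᵢ (for 1 ≤ i ≤ 5) be the placements that put person i in their forbidden loading bay. Any j of these fix j positions, leaving (8−j)! ways to fill the rest, and there are C(5,j) ways to pick which j.
By inclusion–exclusion, the number of valid placements is Σ_{j=0}^{5} (−1)^j C(5,j)·(8−j)!.
Computing: 40320 − 25200 + 7200 − 1200 + 120 − 6 = 21234.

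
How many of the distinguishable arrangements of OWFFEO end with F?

60

Fix F in the last position and arrange the remaining 5 letters.
Those 5 letters have O appearing twice, giving (5)!/(2!) = 60.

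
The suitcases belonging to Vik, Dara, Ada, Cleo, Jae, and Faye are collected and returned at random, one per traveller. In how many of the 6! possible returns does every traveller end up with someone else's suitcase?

Count assignments avoiding every fixed point. For any j of the 6 travellers fixed to their own suitcase, the other 6−j can be arranged in (6−j)! ways.
By inclusion–exclusion this is Σ_{j=0}^{6} (−1)^j C(6,j)·(6−j)!.
Computing: 720 − 720 + 360 − 120 + 30 − 6 + 1 = 265.

265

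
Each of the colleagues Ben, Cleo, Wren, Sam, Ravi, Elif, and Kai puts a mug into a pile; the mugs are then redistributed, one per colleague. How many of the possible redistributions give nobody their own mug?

Let Aᵢ be the assignments in which colleague i gets their own mug. We want the size of the complement of A₁∪…∪A_7.
By inclusion–exclusion this is Σ_{j=0}^{7} (−1)^j C(7,j)·(7−j)!.
Computing: 5040 − 5040 + 2520 − 840 + 210 − 42 + 7 − 1 = 1854.

1854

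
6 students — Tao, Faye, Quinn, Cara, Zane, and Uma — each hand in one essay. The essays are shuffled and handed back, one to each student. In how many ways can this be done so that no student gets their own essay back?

Count assignments avoiding every fixed point. For any j of the 6 students fixed to their own essay, the other 6−j can be arranged in (6−j)! ways.
By inclusion–exclusion this is Σ_{j=0}^{6} (−1)^j C(6,j)·(6−j)!.
Computing: 720 − 720 + 360 − 120 + 30 − 6 + 1 = 265.

265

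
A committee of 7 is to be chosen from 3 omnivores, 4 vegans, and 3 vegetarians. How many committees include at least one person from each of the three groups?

118

Unrestricted: C(10,7) = 120 ways to pick any 7 of the 10.
Subtract selections that omit an entire group: no omnivores → C(7,7) = 1; no vegans → C(6,7) = 0; no vegetarians → C(7,7) = 1.
Add back selections omitting two groups (i.e. drawn from a single group): C(3,7) + C(4,7) + C(3,7) = 0.
By inclusion–exclusion: 120 − 2 + 0 = 118.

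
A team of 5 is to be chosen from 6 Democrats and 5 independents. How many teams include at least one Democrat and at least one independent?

With no constraint there are C(11,5) = 462 possible selections.
Selections missing a whole group: no Democrats → C(5,5) = 1; no independents → C(6,5) = 6.
Both groups omitted at once is impossible, so 462 − 7 = 455.

455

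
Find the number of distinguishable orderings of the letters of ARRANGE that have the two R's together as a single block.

Treat the 2 copies of R as a single block. The multiset to arrange is then {RR, A, A, E, G, N}, 6 items in all.
That gives (6)!/(2!) = 360 arrangements.

360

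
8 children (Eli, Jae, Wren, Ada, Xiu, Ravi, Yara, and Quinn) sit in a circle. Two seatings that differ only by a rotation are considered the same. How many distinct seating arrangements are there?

Seat Eli anywhere (absorbing the rotational symmetry), then permute the other 7: (7)! = 5040.

5040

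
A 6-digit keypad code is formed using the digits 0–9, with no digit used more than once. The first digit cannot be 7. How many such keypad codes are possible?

The first digit has 10−1 = 9 choices (anything except 7).
The remaining 5 digits are filled from the other 9 symbols without repetition: 9 × 8 × 7 × 6 × 5 = 15120.
Total: 9 × 15120 = 136080.

136080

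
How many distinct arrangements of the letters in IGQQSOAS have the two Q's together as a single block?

2520

Treat the 2 copies of Q as a single block. The multiset to arrange is then {QQ, A, G, I, O, S, S}, 7 items in all.
That gives (7)!/(2!) = 2520 arrangements.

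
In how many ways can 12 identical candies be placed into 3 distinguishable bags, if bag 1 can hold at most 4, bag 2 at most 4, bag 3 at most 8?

15

By stars and bars, unrestricted non-negative solutions to x_1+…+x_3 = 12 number C(12+2,2) = 91.
Subtract solutions that violate a single cap (substitute x_i' = x_i − (cap_i+1)): x_1 ≥ 5 gives C(9,2) = 36; x_2 ≥ 5 gives C(9,2) = 36; x_3 ≥ 9 gives C(5,2) = 10. Together 82.
Add back pairs where two caps are both exceeded: 6 + 0 + 0 = 6.
By inclusion–exclusion the count is 91 − 82 + 6 = 15.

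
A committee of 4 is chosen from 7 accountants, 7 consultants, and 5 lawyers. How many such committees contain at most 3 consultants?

Split by how many consultants are chosen (0 through 3).
Sum: C(7,0)·C(12,4) + C(7,1)·C(12,3) + C(7,2)·C(12,2) + C(7,3)·C(12,1) = 495 + 1540 + 1386 + 420 = 3841.

3841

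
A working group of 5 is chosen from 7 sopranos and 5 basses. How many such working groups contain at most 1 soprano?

36

Split by how many sopranos are chosen (0 through 1).
Sum: C(7,0)·C(5,5) + C(7,1)·C(5,4) = 1 + 35 = 36.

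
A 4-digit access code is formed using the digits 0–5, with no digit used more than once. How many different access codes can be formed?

This is a permutation of 4 out of 6: P(6,4) = 6!/2!.
That product is 6 × 5 × 4 × 3 = 360.

360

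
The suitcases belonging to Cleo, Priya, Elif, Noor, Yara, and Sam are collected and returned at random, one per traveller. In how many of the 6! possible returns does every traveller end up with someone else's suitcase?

Count assignments avoiding every fixed point. For any j of the 6 travellers fixed to their own suitcase, the other 6−j can be arranged in (6−j)! ways.
By inclusion–exclusion this is Σ_{j=0}^{6} (−1)^j C(6,j)·(6−j)!.
Computing: 720 − 720 + 360 − 120 + 30 − 6 + 1 = 265.

265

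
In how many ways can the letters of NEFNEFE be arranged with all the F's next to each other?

60

Treat the 2 copies of F as a single block. The multiset to arrange is then {FF, E, E, E, N, N}, 6 items in all.
That gives (6)!/(3!·2!) = 60 arrangements.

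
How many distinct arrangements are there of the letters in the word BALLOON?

1260

BALLOON has 7 letters with L appearing twice and O appearing twice.
So there are 7! / (2!·2!) = 1260 distinguishable arrangements.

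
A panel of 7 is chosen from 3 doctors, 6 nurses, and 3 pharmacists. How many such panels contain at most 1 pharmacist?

Split by how many pharmacists are chosen (0 through 1).
Sum: C(3,0)·C(9,7) + C(3,1)·C(9,6) = 36 + 252 = 288.

288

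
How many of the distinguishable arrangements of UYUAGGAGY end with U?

With the last slot taken by U, it remains to arrange the other 8 letters (YUAGGAGY).
Those 8 letters have A appearing twice, G appearing 3 times, and Y appearing twice, giving (8)!/(3!·2!·2!) = 1680.

1680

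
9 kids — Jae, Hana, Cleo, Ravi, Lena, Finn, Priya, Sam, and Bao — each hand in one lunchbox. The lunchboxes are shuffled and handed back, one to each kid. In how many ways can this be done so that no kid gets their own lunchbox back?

133496

This is the derangement count D_9: permutations of 9 items with no fixed point.
By inclusion–exclusion this is Σ_{j=0}^{9} (−1)^j C(9,j)·(9−j)!.
Computing: 362880 − 362880 + 181440 − 60480 + 15120 − 3024 + 504 − 72 + 9 − 1 = 133496.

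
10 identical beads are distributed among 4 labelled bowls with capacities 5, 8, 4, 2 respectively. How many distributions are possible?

Ignoring the caps, the number of non-negative solutions to x_1+…+x_4 = 10 is C(13,3) = 286.
Subtract solutions that violate a single cap (substitute x_i' = x_i − (cap_i+1)): x_1 ≥ 6 gives C(7,3) = 35; x_2 ≥ 9 gives C(4,3) = 4; x_3 ≥ 5 gives C(8,3) = 56; x_4 ≥ 3 gives C(10,3) = 120. Together 215.
Add back pairs where two caps are both exceeded: 0 + 0 + 4 + 0 + 0 + 10 = 14.
By inclusion–exclusion the count is 286 − 215 + 14 = 85.

85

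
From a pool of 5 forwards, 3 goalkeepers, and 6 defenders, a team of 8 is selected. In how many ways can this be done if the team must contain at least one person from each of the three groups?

With no constraint there are C(14,8) = 3003 possible selections.
Subtract selections that omit an entire group: no forwards → C(9,8) = 9; no goalkeepers → C(11,8) = 165; no defenders → C(8,8) = 1.
Add back selections omitting two groups (i.e. drawn from a single group): C(5,8) + C(3,8) + C(6,8) = 0.
By inclusion–exclusion: 3003 − 175 + 0 = 2828.

2828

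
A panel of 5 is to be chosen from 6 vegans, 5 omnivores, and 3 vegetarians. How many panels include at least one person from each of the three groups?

1365

With no constraint there are C(14,5) = 2002 possible selections.
Selections missing a whole group: no vegans → C(8,5) = 56; no omnivores → C(9,5) = 126; no vegetarians → C(11,5) = 462.
Add back selections omitting two groups (i.e. drawn from a single group): C(6,5) + C(5,5) + C(3,5) = 7.
By inclusion–exclusion: 2002 − 644 + 7 = 1365.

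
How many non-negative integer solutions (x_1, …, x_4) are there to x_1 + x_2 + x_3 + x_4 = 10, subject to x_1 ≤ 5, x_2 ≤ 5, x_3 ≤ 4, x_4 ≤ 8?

Without the upper bounds there are C(13,3) = 286 ways to split 10 among 4 variables.
Subtract solutions that violate a single cap (substitute x_i' = x_i − (cap_i+1)): x_1 ≥ 6 gives C(7,3) = 35; x_2 ≥ 6 gives C(7,3) = 35; x_3 ≥ 5 gives C(8,3) = 56; x_4 ≥ 9 gives C(4,3) = 4. Together 130.
No two caps can be exceeded simultaneously, so the pair terms are all 0.
By inclusion–exclusion the count is 286 − 130 + 0 = 156.

156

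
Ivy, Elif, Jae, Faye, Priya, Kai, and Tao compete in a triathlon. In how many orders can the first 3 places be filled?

210

There are 7 choices for 1st place, 6 for 2nd, and 5 for 3rd.
That gives 7 × 6 × 5 = 210.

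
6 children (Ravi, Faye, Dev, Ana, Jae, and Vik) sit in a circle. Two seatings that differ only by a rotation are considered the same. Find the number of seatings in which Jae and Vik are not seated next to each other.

Without the restriction there are (5)! = 120 seatings.
Seatings with Jae beside Vik: treat them as a block with 2 internal orders, giving 2 × (4)! = 48.
Subtracting, 120 − 48 = 72.

72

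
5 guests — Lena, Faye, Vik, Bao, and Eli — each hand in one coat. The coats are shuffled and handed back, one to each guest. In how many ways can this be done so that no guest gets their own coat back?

Let Aᵢ be the assignments in which guest i gets their own coat. We want the size of the complement of A₁∪…∪A_5.
By inclusion–exclusion this is Σ_{j=0}^{5} (−1)^j C(5,j)·(5−j)!.
Computing: 120 − 120 + 60 − 20 + 5 − 1 = 44.

44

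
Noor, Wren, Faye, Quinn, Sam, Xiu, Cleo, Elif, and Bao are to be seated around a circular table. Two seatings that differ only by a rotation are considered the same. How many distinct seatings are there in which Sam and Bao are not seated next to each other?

All circular seatings of 9 people number (8)! = 40320.
Those with Sam next to Bao: fuse the pair into one unit and seat 8 units around a circle — 2·(7)! = 10080.
Subtracting, 40320 − 10080 = 30240.

30240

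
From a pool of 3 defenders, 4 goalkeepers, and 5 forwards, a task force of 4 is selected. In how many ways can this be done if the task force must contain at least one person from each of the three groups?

Total 4-person selections from all 12: C(12,4) = 495.
Subtract selections that omit an entire group: no defenders → C(9,4) = 126; no goalkeepers → C(8,4) = 70; no forwards → C(7,4) = 35.
Add back selections omitting two groups (i.e. drawn from a single group): C(3,4) + C(4,4) + C(5,4) = 6.
By inclusion–exclusion: 495 − 231 + 6 = 270.

270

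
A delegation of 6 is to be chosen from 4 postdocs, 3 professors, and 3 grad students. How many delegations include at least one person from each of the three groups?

195

Unrestricted: C(10,6) = 210 ways to pick any 6 of the 10.
Subtract selections that omit an entire group: no postdocs → C(6,6) = 1; no professors → C(7,6) = 7; no grad students → C(7,6) = 7.
Add back selections omitting two groups (i.e. drawn from a single group): C(4,6) + C(3,6) + C(3,6) = 0.
By inclusion–exclusion: 210 − 15 + 0 = 195.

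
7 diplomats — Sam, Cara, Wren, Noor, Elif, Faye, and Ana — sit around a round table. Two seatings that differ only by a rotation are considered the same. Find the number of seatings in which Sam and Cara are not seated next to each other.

480

All circular seatings of 7 people number (6)! = 720.
Seatings with Sam beside Cara: treat them as a block with 2 internal orders, giving 2 × (5)! = 240.
Subtracting, 720 − 240 = 480.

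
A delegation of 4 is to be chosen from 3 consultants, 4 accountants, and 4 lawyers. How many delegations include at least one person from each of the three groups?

Total 4-person selections from all 11: C(11,4) = 330.
Selections missing a whole group: no consultants → C(8,4) = 70; no accountants → C(7,4) = 35; no lawyers → C(7,4) = 35.
Add back selections omitting two groups (i.e. drawn from a single group): C(3,4) + C(4,4) + C(4,4) = 2.
By inclusion–exclusion: 330 − 140 + 2 = 192.

192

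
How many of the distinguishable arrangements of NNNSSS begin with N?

10

Fix N in the first position and arrange the remaining 5 letters.
Those 5 letters have N appearing twice and S appearing 3 times, giving (5)!/(3!·2!) = 10.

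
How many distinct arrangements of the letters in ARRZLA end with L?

Fix L in the last position and arrange the remaining 5 letters.
Those 5 letters have A appearing twice and R appearing twice, giving (5)!/(2!·2!) = 30.

30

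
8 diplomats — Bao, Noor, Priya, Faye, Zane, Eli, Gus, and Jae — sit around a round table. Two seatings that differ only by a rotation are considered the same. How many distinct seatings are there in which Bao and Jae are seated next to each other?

Treat {Bao, Jae} as one unit (2 internal orders) and seat the resulting 7 units around the table: (6)! circular arrangements.
So 2 × (6)! = 2 × 720 = 1440.

1440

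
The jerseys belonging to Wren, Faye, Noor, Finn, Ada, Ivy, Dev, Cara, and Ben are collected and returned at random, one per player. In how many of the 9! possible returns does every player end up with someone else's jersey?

133496

This is the derangement count D_9: permutations of 9 items with no fixed point.
By inclusion–exclusion this is Σ_{j=0}^{9} (−1)^j C(9,j)·(9−j)!.
Computing: 362880 − 362880 + 181440 − 60480 + 15120 − 3024 + 504 − 72 + 9 − 1 = 133496.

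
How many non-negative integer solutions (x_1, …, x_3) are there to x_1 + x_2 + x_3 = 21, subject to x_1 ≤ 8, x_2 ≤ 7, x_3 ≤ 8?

Without the upper bounds there are C(23,2) = 253 ways to split 21 among 3 variables.
Subtract solutions that violate a single cap (substitute x_i' = x_i − (cap_i+1)): x_1 ≥ 9 gives C(14,2) = 91; x_2 ≥ 8 gives C(15,2) = 105; x_3 ≥ 9 gives C(14,2) = 91. Together 287.
Add back pairs where two caps are both exceeded: 15 + 10 + 15 = 40.
By inclusion–exclusion the count is 253 − 287 + 40 = 6.

6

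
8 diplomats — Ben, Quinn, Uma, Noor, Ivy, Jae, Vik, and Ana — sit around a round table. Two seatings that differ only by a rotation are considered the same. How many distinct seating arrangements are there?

Around a circle, 8 distinct people have 8!/8 = (7)! = 5040 rotationally distinct seatings.

5040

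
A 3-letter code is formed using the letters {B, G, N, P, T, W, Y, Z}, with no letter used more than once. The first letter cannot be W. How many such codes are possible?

The first letter has 8−1 = 7 choices (anything except W).
The remaining 2 letters are filled from the other 7 symbols without repetition: 7 × 6 = 42.
Total: 7 × 42 = 294.

294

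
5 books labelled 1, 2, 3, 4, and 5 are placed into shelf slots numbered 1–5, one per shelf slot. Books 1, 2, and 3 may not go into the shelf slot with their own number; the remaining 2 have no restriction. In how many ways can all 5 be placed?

64

Let Aᵢ (for i ∈ {1, 2, 3}) be the placements that put book i in its forbidden shelf slot. Any j of these fix j positions, leaving (5−j)! ways to fill the rest, and there are C(3,j) ways to pick which j.
By inclusion–exclusion, the number of valid placements is Σ_{j=0}^{3} (−1)^j C(3,j)·(5−j)!.
Computing: 120 − 72 + 18 − 2 = 64.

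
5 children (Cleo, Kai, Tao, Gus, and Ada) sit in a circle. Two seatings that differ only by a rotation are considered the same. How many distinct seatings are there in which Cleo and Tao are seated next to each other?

Treat {Cleo, Tao} as one unit (2 internal orders) and seat the resulting 4 units around the table: (3)! circular arrangements.
So 2 × (3)! = 2 × 6 = 12.

12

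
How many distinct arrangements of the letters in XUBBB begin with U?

Fix U in the first position and arrange the remaining 4 letters.
Those 4 letters have B appearing 3 times, giving (4)!/(3!) = 4.

4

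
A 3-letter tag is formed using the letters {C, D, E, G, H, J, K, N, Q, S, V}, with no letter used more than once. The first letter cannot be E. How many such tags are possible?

The first letter has 11−1 = 10 choices (anything except E).
The remaining 2 letters are filled from the other 10 symbols without repetition: 10 × 9 = 90.
Total: 10 × 90 = 900.

900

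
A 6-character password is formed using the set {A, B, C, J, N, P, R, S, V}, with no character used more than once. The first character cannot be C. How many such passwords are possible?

The first character has 9−1 = 8 choices (anything except C).
The remaining 5 characters are filled from the other 8 symbols without repetition: 8 × 7 × 6 × 5 × 4 = 6720.
Total: 8 × 6720 = 53760.

53760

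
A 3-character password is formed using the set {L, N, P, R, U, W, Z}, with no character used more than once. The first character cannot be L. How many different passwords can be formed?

The first character has 7−1 = 6 choices (anything except L).
The remaining 2 characters are filled from the other 6 symbols without repetition: 6 × 5 = 30.
Total: 6 × 30 = 180.

180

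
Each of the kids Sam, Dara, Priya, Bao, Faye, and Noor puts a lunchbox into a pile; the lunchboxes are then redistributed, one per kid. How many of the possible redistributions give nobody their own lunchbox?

Count assignments avoiding every fixed point. For any j of the 6 kids fixed to their own lunchbox, the other 6−j can be arranged in (6−j)! ways.
By inclusion–exclusion this is Σ_{j=0}^{6} (−1)^j C(6,j)·(6−j)!.
Computing: 720 − 720 + 360 − 120 + 30 − 6 + 1 = 265.

265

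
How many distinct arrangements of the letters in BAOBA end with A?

Fix A in the last position and arrange the remaining 4 letters.
Those 4 letters have B appearing twice, giving (4)!/(2!) = 12.

12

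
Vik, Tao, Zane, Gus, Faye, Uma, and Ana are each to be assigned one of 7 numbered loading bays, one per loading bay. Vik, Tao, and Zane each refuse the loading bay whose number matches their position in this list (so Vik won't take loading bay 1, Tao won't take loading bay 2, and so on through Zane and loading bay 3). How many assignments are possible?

3216

Let Aᵢ (for i ∈ {1, 2, 3}) be the placements that put person i in their forbidden loading bay. Any j of these fix j positions, leaving (7−j)! ways to fill the rest, and there are C(3,j) ways to pick which j.
By inclusion–exclusion, the number of valid placements is Σ_{j=0}^{3} (−1)^j C(3,j)·(7−j)!.
Computing: 5040 − 2160 + 360 − 24 = 3216.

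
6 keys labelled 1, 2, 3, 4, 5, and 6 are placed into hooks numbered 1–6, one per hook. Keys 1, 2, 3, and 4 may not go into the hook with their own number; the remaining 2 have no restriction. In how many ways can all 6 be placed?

Let Aᵢ (for 1 ≤ i ≤ 4) be the placements that put key i in its forbidden hook. Any j of these fix j positions, leaving (6−j)! ways to fill the rest, and there are C(4,j) ways to pick which j.
By inclusion–exclusion, the number of valid placements is Σ_{j=0}^{4} (−1)^j C(4,j)·(6−j)!.
Computing: 720 − 480 + 144 − 24 + 2 = 362.

362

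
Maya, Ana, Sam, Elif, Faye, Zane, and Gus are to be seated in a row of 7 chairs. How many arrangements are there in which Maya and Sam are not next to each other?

Of the 7! = 5040 arrangements, those with Maya and Sam adjacent number 2 × 6! = 1440 (treat the pair as a block with 2 internal orders).
So 5040 − 1440 = 3600 arrangements keep them apart.

3600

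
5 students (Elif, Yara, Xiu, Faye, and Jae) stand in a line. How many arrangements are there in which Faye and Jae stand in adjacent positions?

48

Glue Faye and Jae into one block (2 internal orders), leaving 4 units to arrange in a row.
So the count is 2·(4)! = 48.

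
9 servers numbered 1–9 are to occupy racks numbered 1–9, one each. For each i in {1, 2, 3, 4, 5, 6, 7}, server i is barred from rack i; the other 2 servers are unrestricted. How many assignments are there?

Let Aᵢ (for 1 ≤ i ≤ 7) be the placements that put server i in its forbidden rack. Any j of these fix j positions, leaving (9−j)! ways to fill the rest, and there are C(7,j) ways to pick which j.
By inclusion–exclusion, the number of valid placements is Σ_{j=0}^{7} (−1)^j C(7,j)·(9−j)!.
Computing: 362880 − 282240 + 105840 − 25200 + 4200 − 504 + 42 − 2 = 165016.

165016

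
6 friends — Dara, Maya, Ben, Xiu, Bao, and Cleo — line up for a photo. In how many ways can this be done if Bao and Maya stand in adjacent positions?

Glue Bao and Maya into one block (2 internal orders), leaving 5 units to arrange in a row.
That gives 2 × 5! = 2 × 120 = 240.

240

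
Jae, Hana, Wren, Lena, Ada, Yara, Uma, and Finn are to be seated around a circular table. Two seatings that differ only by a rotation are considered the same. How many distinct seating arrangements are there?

5040

Seat Jae anywhere (absorbing the rotational symmetry), then permute the other 7: (7)! = 5040.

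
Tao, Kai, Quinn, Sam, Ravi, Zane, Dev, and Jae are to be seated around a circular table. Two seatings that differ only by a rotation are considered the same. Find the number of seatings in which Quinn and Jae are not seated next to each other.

All circular seatings of 8 people number (7)! = 5040.
Those with Quinn next to Jae: fuse the pair into one unit and seat 7 units around a circle — 2·(6)! = 1440.
Subtracting, 5040 − 1440 = 3600.

3600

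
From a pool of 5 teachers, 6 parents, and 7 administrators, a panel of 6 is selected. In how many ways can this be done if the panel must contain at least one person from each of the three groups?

15470

Total 6-person selections from all 18: C(18,6) = 18564.
Subtract selections that omit an entire group: no teachers → C(13,6) = 1716; no parents → C(12,6) = 924; no administrators → C(11,6) = 462.
Add back selections omitting two groups (i.e. drawn from a single group): C(5,6) + C(6,6) + C(7,6) = 8.
By inclusion–exclusion: 18564 − 3102 + 8 = 15470.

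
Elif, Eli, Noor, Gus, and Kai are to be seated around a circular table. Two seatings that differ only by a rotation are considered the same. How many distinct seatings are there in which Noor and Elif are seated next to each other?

12

Glue Noor and Elif into a block (2 internal orders). Seating 4 units around a circle gives (3)! arrangements.
So 2 × (3)! = 2 × 6 = 12.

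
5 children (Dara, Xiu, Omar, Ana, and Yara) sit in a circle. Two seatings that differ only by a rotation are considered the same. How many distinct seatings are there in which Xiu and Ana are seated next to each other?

12

Treat {Xiu, Ana} as one unit (2 internal orders) and seat the resulting 4 units around the table: (3)! circular arrangements.
So 2 × (3)! = 2 × 6 = 12.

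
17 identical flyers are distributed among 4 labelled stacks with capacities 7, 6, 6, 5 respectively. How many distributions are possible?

Without the upper bounds there are C(20,3) = 1140 ways to split 17 among 4 stacks.
Subtract solutions that violate a single cap (substitute x_i' = x_i − (cap_i+1)): x_1 ≥ 8 gives C(12,3) = 220; x_2 ≥ 7 gives C(13,3) = 286; x_3 ≥ 7 gives C(13,3) = 286; x_4 ≥ 6 gives C(14,3) = 364. Together 1156.
Add back pairs where two caps are both exceeded: 10 + 10 + 20 + 20 + 35 + 35 = 130.
By inclusion–exclusion the count is 1140 − 1156 + 130 = 114.

114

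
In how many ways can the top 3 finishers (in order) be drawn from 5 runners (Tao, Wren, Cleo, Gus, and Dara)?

60

There are 5 choices for 1st place, 4 for 2nd, and 3 for 3rd.
That gives 5 × 4 × 3 = 60.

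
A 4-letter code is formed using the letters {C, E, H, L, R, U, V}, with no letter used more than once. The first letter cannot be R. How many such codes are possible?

The first letter has 7−1 = 6 choices (anything except R).
The remaining 3 letters are filled from the other 6 symbols without repetition: 6 × 5 × 4 = 120.
Total: 6 × 120 = 720.

720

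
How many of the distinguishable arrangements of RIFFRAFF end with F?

With the last slot taken by F, it remains to arrange the other 7 letters (RIFRAFF).
Those 7 letters have F appearing 3 times and R appearing twice, giving (7)!/(3!·2!) = 420.

420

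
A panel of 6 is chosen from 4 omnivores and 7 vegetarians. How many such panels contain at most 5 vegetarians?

455

Split by how many vegetarians are chosen (0 through 5).
Sum: C(7,0)·C(4,6) + C(7,1)·C(4,5) + C(7,2)·C(4,4) + C(7,3)·C(4,3) + C(7,4)·C(4,2) + C(7,5)·C(4,1) = 0 + 0 + 21 + 140 + 210 + 84 = 455.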